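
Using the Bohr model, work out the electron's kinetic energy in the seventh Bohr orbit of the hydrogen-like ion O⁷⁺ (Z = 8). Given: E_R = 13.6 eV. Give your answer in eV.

For a Coulomb orbit the virial theorem gives K = −E_n.
E_n = −E_R·Z²/n², so K = E_R·Z²/n² = 13.6 × 8²/7² = 17.8 eV

17.8 eV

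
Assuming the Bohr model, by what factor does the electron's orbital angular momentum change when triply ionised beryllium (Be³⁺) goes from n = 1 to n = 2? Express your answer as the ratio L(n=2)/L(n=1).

2

L = nℏ depends only on n, so L ∝ n.
L(n=2)/L(n=1) = (2/1)^1 = 2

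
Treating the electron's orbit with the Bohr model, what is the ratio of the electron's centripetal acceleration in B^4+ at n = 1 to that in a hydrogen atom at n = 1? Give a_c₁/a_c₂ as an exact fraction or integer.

a_c ∝ Z^3 · n^-4
a_c₁/a_c₂ = (5/1)^3 · (1/1)^-4 = 125

125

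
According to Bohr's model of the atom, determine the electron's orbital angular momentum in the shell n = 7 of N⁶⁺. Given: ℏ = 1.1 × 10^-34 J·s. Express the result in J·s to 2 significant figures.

7.7 × 10^-34 J·s

L_n = nℏ = 7 × 1.1 × 10^-34 = 7.7 × 10^-34 J·s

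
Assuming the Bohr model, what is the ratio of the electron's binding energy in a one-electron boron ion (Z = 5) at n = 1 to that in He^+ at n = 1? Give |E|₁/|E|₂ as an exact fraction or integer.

25/4

|E| ∝ Z^2 · n^-2
|E|₁/|E|₂ = (5/2)^2 · (1/1)^-2 = 25/4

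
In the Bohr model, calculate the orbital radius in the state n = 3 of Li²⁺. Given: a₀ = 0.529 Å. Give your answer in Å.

r_n = n²a₀/Z = 3² × 0.529 / 3
    = 9 × 0.529 / 3 = 1.59 Å

1.59 Å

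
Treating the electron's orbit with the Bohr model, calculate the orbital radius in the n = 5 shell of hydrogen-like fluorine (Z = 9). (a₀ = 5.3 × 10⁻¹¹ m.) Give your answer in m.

r_n = n²a₀/Z = 5² × 5.3 × 10⁻¹¹ / 9
    = 25 × 5.3 × 10⁻¹¹ / 9 = 1.5 × 10⁻¹⁰ m

1.5 × 10⁻¹⁰ m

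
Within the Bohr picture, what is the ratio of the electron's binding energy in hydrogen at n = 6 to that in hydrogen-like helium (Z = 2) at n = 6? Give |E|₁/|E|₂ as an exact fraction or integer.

1/4

|E| ∝ Z^2 · n^-2
|E|₁/|E|₂ = (1/2)^2 · (6/6)^-2 = 1/4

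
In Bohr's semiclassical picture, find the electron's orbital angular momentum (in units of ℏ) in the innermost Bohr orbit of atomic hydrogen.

1

L_n = nℏ, so L/ℏ = n = 1.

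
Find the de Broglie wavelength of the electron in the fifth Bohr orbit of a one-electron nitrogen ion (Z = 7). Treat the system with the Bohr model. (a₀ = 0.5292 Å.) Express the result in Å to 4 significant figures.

2.375 Å

The Bohr quantisation condition is nλ = 2πr_n.
r_n = n²a₀/Z = 1.890 Å
λ = 2πr_n/n = 2π·1.890/5 = 2.375 Å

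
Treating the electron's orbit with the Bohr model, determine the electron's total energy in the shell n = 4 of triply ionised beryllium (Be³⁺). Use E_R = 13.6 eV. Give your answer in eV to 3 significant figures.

E_n = −E_R·Z²/n² = −13.6 × 4²/4² = -13.6 eV

-13.6 eV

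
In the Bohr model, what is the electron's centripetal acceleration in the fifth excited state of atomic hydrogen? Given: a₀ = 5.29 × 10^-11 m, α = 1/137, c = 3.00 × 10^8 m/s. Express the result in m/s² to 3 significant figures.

r = n²a₀/Z = 1.90 × 10^-9 m, v = Zαc/n = 3.65 × 10^5 m/s
a = v²/r = (3.65 × 10^5)² / 1.90 × 10^-9 = 6.99 × 10^19 m/s²

6.99 × 10^19 m/s²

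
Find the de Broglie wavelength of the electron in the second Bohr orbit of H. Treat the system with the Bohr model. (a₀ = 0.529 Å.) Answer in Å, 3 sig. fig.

6.65 Å

The Bohr quantisation condition is nλ = 2πr_n.
r_n = n²a₀/Z = 2.12 Å
λ = 2πr_n/n = 2π·2.12/2 = 6.65 Å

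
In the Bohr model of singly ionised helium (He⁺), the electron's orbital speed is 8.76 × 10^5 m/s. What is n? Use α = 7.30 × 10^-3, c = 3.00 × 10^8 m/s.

v_n = Zαc/n ⇒ n = Zαc/v = 2 × 0.00730 × 3.00 × 10^8 / 8.76 × 10^5 ≈ 5.00
n = 5

5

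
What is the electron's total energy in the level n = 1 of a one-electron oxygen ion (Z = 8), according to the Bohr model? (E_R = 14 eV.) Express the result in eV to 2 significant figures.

E_n = −E_R·Z²/n² = −14 × 8²/1² = -900 eV

-900 eV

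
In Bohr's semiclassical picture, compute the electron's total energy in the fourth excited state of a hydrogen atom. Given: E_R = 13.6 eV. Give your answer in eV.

-0.544 eV

E_n = −E_R·Z²/n² = −13.6 × 1²/5² = -0.544 eV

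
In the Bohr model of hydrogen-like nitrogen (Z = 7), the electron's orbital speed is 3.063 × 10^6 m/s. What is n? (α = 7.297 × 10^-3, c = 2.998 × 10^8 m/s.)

v_n = Zαc/n ⇒ n = Zαc/v = 7 × 0.007297 × 2.998 × 10^8 / 3.063 × 10^6 ≈ 5.00
n = 5

5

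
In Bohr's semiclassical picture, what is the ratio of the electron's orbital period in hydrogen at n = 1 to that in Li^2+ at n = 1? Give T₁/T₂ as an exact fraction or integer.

9

T ∝ Z^-2 · n^3
T₁/T₂ = (1/3)^-2 · (1/1)^3 = 9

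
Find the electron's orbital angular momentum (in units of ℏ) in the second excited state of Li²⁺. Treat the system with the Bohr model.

3

L_n = nℏ, so L/ℏ = n = 3.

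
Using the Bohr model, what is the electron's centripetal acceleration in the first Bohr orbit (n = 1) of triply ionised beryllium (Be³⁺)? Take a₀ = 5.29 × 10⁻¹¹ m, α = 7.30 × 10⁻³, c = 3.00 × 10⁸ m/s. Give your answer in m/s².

r = n²a₀/Z = 1.32 × 10⁻¹¹ m, v = Zαc/n = 8.76 × 10⁶ m/s
a = v²/r = (8.76 × 10⁶)² / 1.32 × 10⁻¹¹ = 5.80 × 10²⁴ m/s²

5.80 × 10²⁴ m/s²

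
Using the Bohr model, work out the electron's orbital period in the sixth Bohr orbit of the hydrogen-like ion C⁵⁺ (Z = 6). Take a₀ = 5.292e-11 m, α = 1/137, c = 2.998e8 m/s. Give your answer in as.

r = n²a₀/Z = 6²·5.292e-11/6 = 3.175e-10 m
v = Zαc/n = 6·0.007299·2.998e8/6 = 2.188e6 m/s
T = 2πr/v = 9.117e-16 s = 911.7 as

911.7 as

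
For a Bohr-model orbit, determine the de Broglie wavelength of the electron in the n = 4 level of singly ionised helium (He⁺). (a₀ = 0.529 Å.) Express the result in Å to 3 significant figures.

6.65 Å

The Bohr quantisation condition is nλ = 2πr_n.
r_n = n²a₀/Z = 4.23 Å
λ = 2πr_n/n = 2π·4.23/4 = 6.65 Å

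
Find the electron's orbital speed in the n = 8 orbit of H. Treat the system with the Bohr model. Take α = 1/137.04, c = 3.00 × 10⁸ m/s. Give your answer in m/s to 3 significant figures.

v_n = Zαc/n = 1 × 0.00730 × 3.00 × 10⁸ / 8
    = 2.74 × 10⁵ m/s

2.74 × 10⁵ m/s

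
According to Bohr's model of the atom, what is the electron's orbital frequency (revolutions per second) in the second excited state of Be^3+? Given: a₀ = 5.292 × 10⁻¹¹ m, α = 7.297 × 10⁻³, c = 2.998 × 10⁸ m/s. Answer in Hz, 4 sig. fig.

3.899 × 10¹⁵ Hz

r = n²a₀/Z = 1.191 × 10⁻¹⁰ m, v = Zαc/n = 2.917 × 10⁶ m/s
f = v/(2πr) = 3.899 × 10¹⁵ Hz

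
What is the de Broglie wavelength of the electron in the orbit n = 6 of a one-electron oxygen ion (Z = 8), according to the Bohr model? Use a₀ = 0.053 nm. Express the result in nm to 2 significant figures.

The Bohr quantisation condition is nλ = 2πr_n.
r_n = n²a₀/Z = 0.24 nm
λ = 2πr_n/n = 2π·0.24/6 = 0.25 nm

0.25 nm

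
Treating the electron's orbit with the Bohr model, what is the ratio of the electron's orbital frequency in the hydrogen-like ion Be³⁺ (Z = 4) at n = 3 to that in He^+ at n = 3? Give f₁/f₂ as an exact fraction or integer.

f ∝ Z^2 · n^-3
f₁/f₂ = (4/2)^2 · (3/3)^-3 = 4

4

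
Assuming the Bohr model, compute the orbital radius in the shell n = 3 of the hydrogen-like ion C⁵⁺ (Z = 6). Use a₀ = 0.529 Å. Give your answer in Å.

0.793 Å

r_n = n²a₀/Z = 3² × 0.529 / 6
    = 9 × 0.529 / 6 = 0.793 Å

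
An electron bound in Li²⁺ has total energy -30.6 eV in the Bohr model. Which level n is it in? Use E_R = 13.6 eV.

E_n = −E_R Z²/n² ⇒ n² = E_R Z²/(−E_n) = 13.6 × 3² / 30.6 ≈ 4.00
n = 2

2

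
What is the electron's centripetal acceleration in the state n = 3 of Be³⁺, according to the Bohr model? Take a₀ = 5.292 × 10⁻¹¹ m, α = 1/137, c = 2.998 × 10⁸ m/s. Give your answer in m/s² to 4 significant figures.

r = n²a₀/Z = 1.191 × 10⁻¹⁰ m, v = Zαc/n = 2.918 × 10⁶ m/s
a = v²/r = (2.918 × 10⁶)² / 1.191 × 10⁻¹⁰ = 7.150 × 10²² m/s²

7.150 × 10²² m/s²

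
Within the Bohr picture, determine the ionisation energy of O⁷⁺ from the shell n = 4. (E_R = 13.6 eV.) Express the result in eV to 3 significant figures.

E_n = −E_R·Z²/n² = −13.6 × 8²/4² eV = -54.4 eV
Ionisation energy = −E_n = 54.4 eV

54.4 eV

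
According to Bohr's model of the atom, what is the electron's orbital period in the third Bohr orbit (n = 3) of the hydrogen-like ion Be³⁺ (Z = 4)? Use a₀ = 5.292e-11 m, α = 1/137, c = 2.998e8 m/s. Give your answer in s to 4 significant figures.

2.564e-16 s

r = n²a₀/Z = 3²·5.292e-11/4 = 1.191e-10 m
v = Zαc/n = 4·0.007299·2.998e8/3 = 2.918e6 m/s
T = 2πr/v = 2.564e-16 s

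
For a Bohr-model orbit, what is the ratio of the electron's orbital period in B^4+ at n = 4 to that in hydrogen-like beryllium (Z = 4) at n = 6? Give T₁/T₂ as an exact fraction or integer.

T ∝ Z^-2 · n^3
T₁/T₂ = (5/4)^-2 · (4/6)^3 = 128/675

128/675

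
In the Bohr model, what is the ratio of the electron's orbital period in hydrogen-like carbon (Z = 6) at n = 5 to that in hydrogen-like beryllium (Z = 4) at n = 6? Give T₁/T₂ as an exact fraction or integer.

125/486

T ∝ Z^-2 · n^3
T₁/T₂ = (6/4)^-2 · (5/6)^3 = 125/486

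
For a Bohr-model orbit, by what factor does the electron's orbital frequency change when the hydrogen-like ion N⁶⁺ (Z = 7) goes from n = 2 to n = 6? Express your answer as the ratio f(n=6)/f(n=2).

1/27

f ∝ Z^2 · n^-3; with Z fixed, f ∝ n^-3.
f(n=6)/f(n=2) = (6/2)^-3 = 1/27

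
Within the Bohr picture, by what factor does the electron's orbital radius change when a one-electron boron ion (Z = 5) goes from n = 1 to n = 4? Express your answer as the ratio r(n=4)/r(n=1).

r ∝ Z^-1 · n^2; with Z fixed, r ∝ n^2.
r(n=4)/r(n=1) = (4/1)^2 = 16

16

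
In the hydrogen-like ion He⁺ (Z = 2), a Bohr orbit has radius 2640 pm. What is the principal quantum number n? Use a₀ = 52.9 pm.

r_n = n²a₀/Z ⇒ n² = rZ/a₀ = 2640 × 2 / 52.9 ≈ 99.81
n = 10

10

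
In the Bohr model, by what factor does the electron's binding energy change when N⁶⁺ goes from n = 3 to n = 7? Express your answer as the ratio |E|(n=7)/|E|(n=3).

9/49

|E| ∝ Z^2 · n^-2; with Z fixed, |E| ∝ n^-2.
|E|(n=7)/|E|(n=3) = (7/3)^-2 = 9/49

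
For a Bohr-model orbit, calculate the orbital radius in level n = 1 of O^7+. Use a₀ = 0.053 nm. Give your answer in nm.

r_n = n²a₀/Z = 1² × 0.053 / 8
    = 1 × 0.053 / 8 = 0.0066 nm

0.0066 nm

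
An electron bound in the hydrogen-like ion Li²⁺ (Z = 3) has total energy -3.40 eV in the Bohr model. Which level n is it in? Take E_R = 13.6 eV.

E_n = −E_R Z²/n² ⇒ n² = E_R Z²/(−E_n) = 13.6 × 3² / 3.40 ≈ 36.00
n = 6

6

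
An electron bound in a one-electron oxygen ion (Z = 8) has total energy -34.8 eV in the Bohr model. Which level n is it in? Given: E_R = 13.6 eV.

E_n = −E_R Z²/n² ⇒ n² = E_R Z²/(−E_n) = 13.6 × 8² / 34.8 ≈ 25.01
n = 5

5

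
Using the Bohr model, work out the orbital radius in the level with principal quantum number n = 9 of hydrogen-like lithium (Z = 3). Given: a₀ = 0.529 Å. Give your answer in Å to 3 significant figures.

r_n = n²a₀/Z = 9² × 0.529 / 3
    = 81 × 0.529 / 3 = 14.3 Å

14.3 Å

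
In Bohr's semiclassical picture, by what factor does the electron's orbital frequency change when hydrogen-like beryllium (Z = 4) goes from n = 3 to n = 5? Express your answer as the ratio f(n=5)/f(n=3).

f ∝ Z^2 · n^-3; with Z fixed, f ∝ n^-3.
f(n=5)/f(n=3) = (5/3)^-3 = 27/125

27/125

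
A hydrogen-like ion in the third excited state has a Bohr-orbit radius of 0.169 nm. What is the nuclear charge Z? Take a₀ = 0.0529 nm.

r_n = n²a₀/Z ⇒ Z = n²a₀/r = 4² × 0.0529 / 0.169 ≈ 5.01
Z = 5

5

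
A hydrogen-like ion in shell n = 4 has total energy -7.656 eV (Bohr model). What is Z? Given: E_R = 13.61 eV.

3

E_n = −E_R Z²/n² ⇒ Z² = −E_n n²/E_R = 7.656 × 4² / 13.61 ≈ 9.00
Z = 3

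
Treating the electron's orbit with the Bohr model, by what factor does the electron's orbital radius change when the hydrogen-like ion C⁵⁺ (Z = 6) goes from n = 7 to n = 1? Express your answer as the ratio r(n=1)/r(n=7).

1/49

r ∝ Z^-1 · n^2; with Z fixed, r ∝ n^2.
r(n=1)/r(n=7) = (1/7)^2 = 1/49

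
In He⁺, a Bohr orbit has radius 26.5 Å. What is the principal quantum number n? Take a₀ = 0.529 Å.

r_n = n²a₀/Z ⇒ n² = rZ/a₀ = 26.5 × 2 / 0.529 ≈ 100.19
n = 10

10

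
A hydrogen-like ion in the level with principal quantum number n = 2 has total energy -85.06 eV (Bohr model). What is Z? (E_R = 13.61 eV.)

E_n = −E_R Z²/n² ⇒ Z² = −E_n n²/E_R = 85.06 × 2² / 13.61 ≈ 25.00
Z = 5

5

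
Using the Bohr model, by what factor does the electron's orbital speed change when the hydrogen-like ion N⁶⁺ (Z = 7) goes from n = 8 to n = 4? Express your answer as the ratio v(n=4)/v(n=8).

2

v ∝ Z^1 · n^-1; with Z fixed, v ∝ n^-1.
v(n=4)/v(n=8) = (4/8)^-1 = 2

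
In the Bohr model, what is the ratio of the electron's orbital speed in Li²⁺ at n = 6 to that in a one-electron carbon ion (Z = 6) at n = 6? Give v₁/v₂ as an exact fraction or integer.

v ∝ Z^1 · n^-1
v₁/v₂ = (3/6)^1 · (6/6)^-1 = 1/2

1/2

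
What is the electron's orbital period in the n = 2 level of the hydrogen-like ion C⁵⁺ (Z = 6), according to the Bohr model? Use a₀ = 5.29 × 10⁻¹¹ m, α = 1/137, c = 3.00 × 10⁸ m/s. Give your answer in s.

3.37 × 10⁻¹⁷ s

r = n²a₀/Z = 2²·5.29 × 10⁻¹¹/6 = 3.53 × 10⁻¹¹ m
v = Zαc/n = 6·0.00730·3.00 × 10⁸/2 = 6.57 × 10⁶ m/s
T = 2πr/v = 3.37 × 10⁻¹⁷ s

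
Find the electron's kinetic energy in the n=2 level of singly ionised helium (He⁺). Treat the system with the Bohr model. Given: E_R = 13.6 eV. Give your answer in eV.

For a Coulomb orbit the virial theorem gives K = −E_n.
E_n = −E_R·Z²/n², so K = E_R·Z²/n² = 13.6 × 2²/2² = 13.6 eV

13.6 eV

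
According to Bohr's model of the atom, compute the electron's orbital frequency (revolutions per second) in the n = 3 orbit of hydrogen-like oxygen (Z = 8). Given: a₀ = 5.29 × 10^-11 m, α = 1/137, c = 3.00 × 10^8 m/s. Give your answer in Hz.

r = n²a₀/Z = 5.95 × 10^-11 m, v = Zαc/n = 5.84 × 10^6 m/s
f = v/(2πr) = 1.56 × 10^16 Hz

1.56 × 10^16 Hz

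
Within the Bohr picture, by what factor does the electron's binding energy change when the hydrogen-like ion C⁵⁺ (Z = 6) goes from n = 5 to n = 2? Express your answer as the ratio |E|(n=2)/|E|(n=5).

25/4

|E| ∝ Z^2 · n^-2; with Z fixed, |E| ∝ n^-2.
|E|(n=2)/|E|(n=5) = (2/5)^-2 = 25/4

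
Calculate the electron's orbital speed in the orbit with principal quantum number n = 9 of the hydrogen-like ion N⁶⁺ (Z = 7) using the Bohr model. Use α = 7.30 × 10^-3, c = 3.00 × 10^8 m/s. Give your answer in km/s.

1700 km/s

v_n = Zαc/n = 7 × 0.00730 × 3.00 × 10^8 / 9
    = 1700 km/s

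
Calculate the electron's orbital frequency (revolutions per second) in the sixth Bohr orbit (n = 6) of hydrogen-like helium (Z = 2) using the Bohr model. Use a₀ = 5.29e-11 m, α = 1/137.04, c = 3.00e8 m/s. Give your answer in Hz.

1.22e14 Hz

r = n²a₀/Z = 9.52e-10 m, v = Zαc/n = 7.30e5 m/s
f = v/(2πr) = 1.22e14 Hz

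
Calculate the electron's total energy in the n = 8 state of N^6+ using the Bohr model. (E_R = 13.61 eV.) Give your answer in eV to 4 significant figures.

E_n = −E_R·Z²/n² = −13.61 × 7²/8² = -10.42 eV

-10.42 eV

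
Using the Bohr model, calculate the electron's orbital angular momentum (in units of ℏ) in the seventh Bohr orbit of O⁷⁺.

7

L_n = nℏ, so L/ℏ = n = 7.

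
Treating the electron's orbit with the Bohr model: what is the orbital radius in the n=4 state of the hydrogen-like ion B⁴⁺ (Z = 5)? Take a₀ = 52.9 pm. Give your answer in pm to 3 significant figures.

r_n = n²a₀/Z = 4² × 52.9 / 5
    = 16 × 52.9 / 5 = 169 pm

169 pm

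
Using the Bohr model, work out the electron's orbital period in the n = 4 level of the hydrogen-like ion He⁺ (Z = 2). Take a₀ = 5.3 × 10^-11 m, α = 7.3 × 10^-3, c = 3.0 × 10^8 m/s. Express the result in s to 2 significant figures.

r = n²a₀/Z = 4²·5.3 × 10^-11/2 = 4.2 × 10^-10 m
v = Zαc/n = 2·0.0073·3.0 × 10^8/4 = 1.1 × 10^6 m/s
T = 2πr/v = 2.4 × 10^-15 s

2.4 × 10^-15 s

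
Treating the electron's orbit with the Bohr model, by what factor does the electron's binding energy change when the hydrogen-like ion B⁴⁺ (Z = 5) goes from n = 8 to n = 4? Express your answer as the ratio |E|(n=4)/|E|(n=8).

4

|E| ∝ Z^2 · n^-2; with Z fixed, |E| ∝ n^-2.
|E|(n=4)/|E|(n=8) = (4/8)^-2 = 4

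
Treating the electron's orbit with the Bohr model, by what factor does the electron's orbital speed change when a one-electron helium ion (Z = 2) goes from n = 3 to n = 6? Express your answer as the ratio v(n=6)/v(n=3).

1/2

v ∝ Z^1 · n^-1; with Z fixed, v ∝ n^-1.
v(n=6)/v(n=3) = (6/3)^-1 = 1/2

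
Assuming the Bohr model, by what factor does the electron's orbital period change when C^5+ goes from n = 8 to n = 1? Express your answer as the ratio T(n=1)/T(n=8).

T ∝ Z^-2 · n^3; with Z fixed, T ∝ n^3.
T(n=1)/T(n=8) = (1/8)^3 = 1/512

1/512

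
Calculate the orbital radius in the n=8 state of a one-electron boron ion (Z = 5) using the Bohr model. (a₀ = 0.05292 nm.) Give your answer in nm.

0.6774 nm

r_n = n²a₀/Z = 8² × 0.05292 / 5
    = 64 × 0.05292 / 5 = 0.6774 nm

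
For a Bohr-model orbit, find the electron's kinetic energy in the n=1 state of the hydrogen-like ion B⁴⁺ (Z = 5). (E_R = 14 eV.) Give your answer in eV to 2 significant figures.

For a Coulomb orbit the virial theorem gives K = −E_n.
E_n = −E_R·Z²/n², so K = E_R·Z²/n² = 14 × 5²/1² = 350 eV

350 eV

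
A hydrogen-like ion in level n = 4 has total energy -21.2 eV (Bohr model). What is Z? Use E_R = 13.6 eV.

E_n = −E_R Z²/n² ⇒ Z² = −E_n n²/E_R = 21.2 × 4² / 13.6 ≈ 24.94
Z = 5

5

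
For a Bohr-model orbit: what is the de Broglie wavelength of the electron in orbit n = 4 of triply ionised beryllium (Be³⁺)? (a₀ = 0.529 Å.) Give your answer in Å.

The Bohr quantisation condition is nλ = 2πr_n.
r_n = n²a₀/Z = 2.12 Å
λ = 2πr_n/n = 2π·2.12/4 = 3.32 Å

3.32 Å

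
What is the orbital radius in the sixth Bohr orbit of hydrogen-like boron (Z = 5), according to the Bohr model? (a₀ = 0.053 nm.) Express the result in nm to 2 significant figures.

0.38 nm

r_n = n²a₀/Z = 6² × 0.053 / 5
    = 36 × 0.053 / 5 = 0.38 nm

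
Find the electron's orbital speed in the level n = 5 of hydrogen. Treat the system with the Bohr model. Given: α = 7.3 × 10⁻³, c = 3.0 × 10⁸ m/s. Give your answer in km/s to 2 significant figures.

440 km/s

v_n = Zαc/n = 1 × 0.0073 × 3.0 × 10⁸ / 5
    = 440 km/s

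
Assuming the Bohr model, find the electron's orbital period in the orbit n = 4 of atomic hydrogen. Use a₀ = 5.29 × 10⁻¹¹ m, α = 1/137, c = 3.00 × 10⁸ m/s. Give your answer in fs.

9.71 fs

r = n²a₀/Z = 4²·5.29 × 10⁻¹¹/1 = 8.46 × 10⁻¹⁰ m
v = Zαc/n = 1·0.00730·3.00 × 10⁸/4 = 5.47 × 10⁵ m/s
T = 2πr/v = 9.71 × 10⁻¹⁵ s = 9.71 fs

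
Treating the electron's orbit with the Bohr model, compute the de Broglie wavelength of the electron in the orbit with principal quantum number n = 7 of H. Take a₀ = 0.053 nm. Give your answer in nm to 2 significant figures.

2.3 nm

The Bohr quantisation condition is nλ = 2πr_n.
r_n = n²a₀/Z = 2.6 nm
λ = 2πr_n/n = 2π·2.6/7 = 2.3 nm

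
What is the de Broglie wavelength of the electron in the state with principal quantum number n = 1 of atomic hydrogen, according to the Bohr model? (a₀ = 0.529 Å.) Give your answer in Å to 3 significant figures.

The Bohr quantisation condition is nλ = 2πr_n.
r_n = n²a₀/Z = 0.529 Å
λ = 2πr_n/n = 2π·0.529/1 = 3.32 Å

3.32 Å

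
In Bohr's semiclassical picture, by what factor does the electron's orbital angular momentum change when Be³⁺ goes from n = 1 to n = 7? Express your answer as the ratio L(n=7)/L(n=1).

L = nℏ depends only on n, so L ∝ n.
L(n=7)/L(n=1) = (7/1)^1 = 7

7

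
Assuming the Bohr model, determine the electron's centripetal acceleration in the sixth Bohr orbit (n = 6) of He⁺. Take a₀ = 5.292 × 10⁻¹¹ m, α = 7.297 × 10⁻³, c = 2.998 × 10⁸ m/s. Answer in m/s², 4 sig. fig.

5.582 × 10²⁰ m/s²

r = n²a₀/Z = 9.526 × 10⁻¹⁰ m, v = Zαc/n = 7.292 × 10⁵ m/s
a = v²/r = (7.292 × 10⁵)² / 9.526 × 10⁻¹⁰ = 5.582 × 10²⁰ m/s²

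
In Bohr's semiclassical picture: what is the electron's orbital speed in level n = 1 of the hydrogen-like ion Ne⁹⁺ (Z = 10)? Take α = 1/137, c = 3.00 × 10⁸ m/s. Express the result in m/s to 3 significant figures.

2.19 × 10⁷ m/s

v_n = Zαc/n = 10 × 0.00730 × 3.00 × 10⁸ / 1
    = 2.19 × 10⁷ m/s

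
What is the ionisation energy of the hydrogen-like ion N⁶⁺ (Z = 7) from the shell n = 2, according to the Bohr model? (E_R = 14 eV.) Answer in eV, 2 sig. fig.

170 eV

E_n = −E_R·Z²/n² = −14 × 7²/2² eV = -170 eV
Ionisation energy = −E_n = 170 eV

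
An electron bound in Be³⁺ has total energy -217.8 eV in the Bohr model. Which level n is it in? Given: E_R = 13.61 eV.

1

E_n = −E_R Z²/n² ⇒ n² = E_R Z²/(−E_n) = 13.61 × 4² / 217.8 ≈ 1.00
n = 1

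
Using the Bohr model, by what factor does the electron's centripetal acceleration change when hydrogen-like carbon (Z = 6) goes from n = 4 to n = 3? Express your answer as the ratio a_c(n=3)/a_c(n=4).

256/81

a_c ∝ Z^3 · n^-4; with Z fixed, a_c ∝ n^-4.
a_c(n=3)/a_c(n=4) = (3/4)^-4 = 256/81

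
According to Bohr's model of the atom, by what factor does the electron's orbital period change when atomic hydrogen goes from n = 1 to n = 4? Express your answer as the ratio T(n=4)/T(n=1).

T ∝ Z^-2 · n^3; with Z fixed, T ∝ n^3.
T(n=4)/T(n=1) = (4/1)^3 = 64

64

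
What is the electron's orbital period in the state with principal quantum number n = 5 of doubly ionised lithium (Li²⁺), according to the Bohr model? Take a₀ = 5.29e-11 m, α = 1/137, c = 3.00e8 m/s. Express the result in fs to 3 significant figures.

2.11 fs

r = n²a₀/Z = 5²·5.29e-11/3 = 4.41e-10 m
v = Zαc/n = 3·0.00730·3.00e8/5 = 1.31e6 m/s
T = 2πr/v = 2.11e-15 s = 2.11 fs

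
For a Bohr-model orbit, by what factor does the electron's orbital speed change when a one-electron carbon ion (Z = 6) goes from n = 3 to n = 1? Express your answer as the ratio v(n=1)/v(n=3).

3

v ∝ Z^1 · n^-1; with Z fixed, v ∝ n^-1.
v(n=1)/v(n=3) = (1/3)^-1 = 3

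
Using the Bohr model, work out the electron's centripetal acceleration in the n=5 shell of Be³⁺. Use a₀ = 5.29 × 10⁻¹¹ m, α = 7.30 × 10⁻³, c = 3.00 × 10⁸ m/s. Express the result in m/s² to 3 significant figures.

9.28 × 10²¹ m/s²

r = n²a₀/Z = 3.31 × 10⁻¹⁰ m, v = Zαc/n = 1.75 × 10⁶ m/s
a = v²/r = (1.75 × 10⁶)² / 3.31 × 10⁻¹⁰ = 9.28 × 10²¹ m/s²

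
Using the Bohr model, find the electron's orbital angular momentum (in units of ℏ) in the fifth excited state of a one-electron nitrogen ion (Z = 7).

L_n = nℏ, so L/ℏ = n = 6.

6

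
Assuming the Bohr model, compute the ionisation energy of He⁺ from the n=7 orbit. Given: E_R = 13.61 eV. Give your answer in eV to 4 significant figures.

1.111 eV

E_n = −E_R·Z²/n² = −13.61 × 2²/7² eV = -1.111 eV
Ionisation energy = −E_n = 1.111 eV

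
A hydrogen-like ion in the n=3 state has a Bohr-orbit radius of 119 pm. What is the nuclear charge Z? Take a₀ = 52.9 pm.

r_n = n²a₀/Z ⇒ Z = n²a₀/r = 3² × 52.9 / 119 ≈ 4.00
Z = 4

4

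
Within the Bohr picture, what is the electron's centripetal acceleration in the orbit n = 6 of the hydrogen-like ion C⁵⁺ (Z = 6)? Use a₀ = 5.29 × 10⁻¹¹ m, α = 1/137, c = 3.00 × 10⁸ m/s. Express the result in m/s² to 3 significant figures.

r = n²a₀/Z = 3.17 × 10⁻¹⁰ m, v = Zαc/n = 2.19 × 10⁶ m/s
a = v²/r = (2.19 × 10⁶)² / 3.17 × 10⁻¹⁰ = 1.51 × 10²² m/s²

1.51 × 10²² m/s²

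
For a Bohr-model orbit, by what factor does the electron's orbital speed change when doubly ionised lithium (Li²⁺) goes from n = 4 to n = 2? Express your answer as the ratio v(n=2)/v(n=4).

v ∝ Z^1 · n^-1; with Z fixed, v ∝ n^-1.
v(n=2)/v(n=4) = (2/4)^-1 = 2

2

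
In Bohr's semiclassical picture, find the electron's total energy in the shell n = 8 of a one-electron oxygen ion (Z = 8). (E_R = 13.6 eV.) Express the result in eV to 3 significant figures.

E_n = −E_R·Z²/n² = −13.6 × 8²/8² = -13.6 eV

-13.6 eV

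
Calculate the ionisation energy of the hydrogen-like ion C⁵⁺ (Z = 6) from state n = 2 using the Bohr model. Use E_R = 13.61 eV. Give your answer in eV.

122.5 eV

E_n = −E_R·Z²/n² = −13.61 × 6²/2² eV = -122.5 eV
Ionisation energy = −E_n = 122.5 eV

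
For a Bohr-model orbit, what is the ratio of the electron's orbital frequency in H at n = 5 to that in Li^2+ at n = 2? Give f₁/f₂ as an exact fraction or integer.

f ∝ Z^2 · n^-3
f₁/f₂ = (1/3)^2 · (5/2)^-3 = 8/1125

8/1125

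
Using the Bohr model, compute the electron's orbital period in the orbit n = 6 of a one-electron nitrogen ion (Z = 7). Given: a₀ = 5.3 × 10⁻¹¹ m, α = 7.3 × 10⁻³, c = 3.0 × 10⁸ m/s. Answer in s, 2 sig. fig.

r = n²a₀/Z = 6²·5.3 × 10⁻¹¹/7 = 2.7 × 10⁻¹⁰ m
v = Zαc/n = 7·0.0073·3.0 × 10⁸/6 = 2.6 × 10⁶ m/s
T = 2πr/v = 6.7 × 10⁻¹⁶ s

6.7 × 10⁻¹⁶ s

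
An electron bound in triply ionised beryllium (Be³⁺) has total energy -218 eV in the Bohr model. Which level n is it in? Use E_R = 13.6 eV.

E_n = −E_R Z²/n² ⇒ n² = E_R Z²/(−E_n) = 13.6 × 4² / 218 ≈ 1.00
n = 1

1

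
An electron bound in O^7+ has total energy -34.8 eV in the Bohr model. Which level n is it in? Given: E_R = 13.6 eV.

E_n = −E_R Z²/n² ⇒ n² = E_R Z²/(−E_n) = 13.6 × 8² / 34.8 ≈ 25.01
n = 5

5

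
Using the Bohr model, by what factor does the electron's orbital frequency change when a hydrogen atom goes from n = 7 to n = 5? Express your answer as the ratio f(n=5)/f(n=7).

343/125

f ∝ Z^2 · n^-3; with Z fixed, f ∝ n^-3.
f(n=5)/f(n=7) = (5/7)^-3 = 343/125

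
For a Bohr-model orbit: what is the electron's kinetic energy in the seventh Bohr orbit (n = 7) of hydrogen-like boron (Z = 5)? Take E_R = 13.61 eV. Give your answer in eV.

For a Coulomb orbit the virial theorem gives K = −E_n.
E_n = −E_R·Z²/n², so K = E_R·Z²/n² = 13.61 × 5²/7² = 6.944 eV

6.944 eV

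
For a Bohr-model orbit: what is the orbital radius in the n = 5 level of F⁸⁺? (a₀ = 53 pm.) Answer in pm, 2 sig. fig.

r_n = n²a₀/Z = 5² × 53 / 9
    = 25 × 53 / 9 = 150 pm

150 pm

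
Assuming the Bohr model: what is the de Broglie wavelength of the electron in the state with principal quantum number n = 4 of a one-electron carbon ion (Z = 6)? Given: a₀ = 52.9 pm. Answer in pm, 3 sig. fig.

The Bohr quantisation condition is nλ = 2πr_n.
r_n = n²a₀/Z = 141 pm
λ = 2πr_n/n = 2π·141/4 = 222 pm

222 pm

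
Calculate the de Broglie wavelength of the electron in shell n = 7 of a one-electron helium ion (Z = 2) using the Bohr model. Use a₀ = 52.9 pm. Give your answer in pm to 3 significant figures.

The Bohr quantisation condition is nλ = 2πr_n.
r_n = n²a₀/Z = 1300 pm
λ = 2πr_n/n = 2π·1300/7 = 1160 pm

1160 pm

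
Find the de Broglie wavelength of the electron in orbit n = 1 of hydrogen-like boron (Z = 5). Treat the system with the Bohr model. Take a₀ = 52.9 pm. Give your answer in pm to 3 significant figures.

The Bohr quantisation condition is nλ = 2πr_n.
r_n = n²a₀/Z = 10.6 pm
λ = 2πr_n/n = 2π·10.6/1 = 66.5 pm

66.5 pm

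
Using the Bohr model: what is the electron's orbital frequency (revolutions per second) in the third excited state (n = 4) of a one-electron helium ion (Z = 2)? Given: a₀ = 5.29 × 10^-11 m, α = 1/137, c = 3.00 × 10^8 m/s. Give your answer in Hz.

r = n²a₀/Z = 4.23 × 10^-10 m, v = Zαc/n = 1.09 × 10^6 m/s
f = v/(2πr) = 4.12 × 10^14 Hz

4.12 × 10^14 Hz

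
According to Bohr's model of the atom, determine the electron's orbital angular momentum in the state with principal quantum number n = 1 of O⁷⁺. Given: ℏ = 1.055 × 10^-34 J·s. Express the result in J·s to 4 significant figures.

L_n = nℏ = 1 × 1.055 × 10^-34 = 1.055 × 10^-34 J·s

1.055 × 10^-34 J·s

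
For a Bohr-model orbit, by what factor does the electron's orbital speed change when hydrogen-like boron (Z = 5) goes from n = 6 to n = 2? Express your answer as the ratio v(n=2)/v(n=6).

3

v ∝ Z^1 · n^-1; with Z fixed, v ∝ n^-1.
v(n=2)/v(n=6) = (2/6)^-1 = 3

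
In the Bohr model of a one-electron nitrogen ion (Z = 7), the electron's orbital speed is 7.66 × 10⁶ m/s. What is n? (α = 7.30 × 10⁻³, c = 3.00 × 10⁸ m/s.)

2

v_n = Zαc/n ⇒ n = Zαc/v = 7 × 0.00730 × 3.00 × 10⁸ / 7.66 × 10⁶ ≈ 2.00
n = 2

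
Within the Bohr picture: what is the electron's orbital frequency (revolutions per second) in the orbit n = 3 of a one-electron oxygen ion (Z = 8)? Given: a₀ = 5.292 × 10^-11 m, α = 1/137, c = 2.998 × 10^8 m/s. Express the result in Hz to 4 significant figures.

r = n²a₀/Z = 5.954 × 10^-11 m, v = Zαc/n = 5.836 × 10^6 m/s
f = v/(2πr) = 1.560 × 10^16 Hz

1.560 × 10^16 Hz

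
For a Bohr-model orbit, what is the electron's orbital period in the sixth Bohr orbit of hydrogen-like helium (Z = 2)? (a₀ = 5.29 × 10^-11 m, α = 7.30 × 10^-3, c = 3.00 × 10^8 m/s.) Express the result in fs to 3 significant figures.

8.20 fs

r = n²a₀/Z = 6²·5.29 × 10^-11/2 = 9.52 × 10^-10 m
v = Zαc/n = 2·0.00730·3.00 × 10^8/6 = 7.30 × 10^5 m/s
T = 2πr/v = 8.20 × 10^-15 s = 8.20 fs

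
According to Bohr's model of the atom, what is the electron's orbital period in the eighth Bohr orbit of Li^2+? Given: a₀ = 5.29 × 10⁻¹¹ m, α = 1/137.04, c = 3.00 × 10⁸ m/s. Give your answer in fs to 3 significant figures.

r = n²a₀/Z = 8²·5.29 × 10⁻¹¹/3 = 1.13 × 10⁻⁹ m
v = Zαc/n = 3·0.00730·3.00 × 10⁸/8 = 8.21 × 10⁵ m/s
T = 2πr/v = 8.64 × 10⁻¹⁵ s = 8.64 fs

8.64 fs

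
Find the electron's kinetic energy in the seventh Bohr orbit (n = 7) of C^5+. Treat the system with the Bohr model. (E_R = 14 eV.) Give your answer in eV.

10 eV

For a Coulomb orbit the virial theorem gives K = −E_n.
E_n = −E_R·Z²/n², so K = E_R·Z²/n² = 14 × 6²/7² = 10 eV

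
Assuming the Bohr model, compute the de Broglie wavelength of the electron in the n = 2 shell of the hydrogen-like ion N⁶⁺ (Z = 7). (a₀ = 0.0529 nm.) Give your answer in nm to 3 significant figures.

The Bohr quantisation condition is nλ = 2πr_n.
r_n = n²a₀/Z = 0.0302 nm
λ = 2πr_n/n = 2π·0.0302/2 = 0.0950 nm

0.0950 nm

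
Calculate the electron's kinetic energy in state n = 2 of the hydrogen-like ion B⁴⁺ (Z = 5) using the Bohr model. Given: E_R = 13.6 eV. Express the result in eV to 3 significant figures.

For a Coulomb orbit the virial theorem gives K = −E_n.
E_n = −E_R·Z²/n², so K = E_R·Z²/n² = 13.6 × 5²/2² = 85.0 eV

85.0 eV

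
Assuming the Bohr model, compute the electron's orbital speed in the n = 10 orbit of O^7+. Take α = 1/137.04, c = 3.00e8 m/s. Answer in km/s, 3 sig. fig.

v_n = Zαc/n = 8 × 0.00730 × 3.00e8 / 10
    = 1750 km/s

1750 km/s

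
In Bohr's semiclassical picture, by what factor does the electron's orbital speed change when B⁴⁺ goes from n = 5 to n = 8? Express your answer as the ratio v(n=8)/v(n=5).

v ∝ Z^1 · n^-1; with Z fixed, v ∝ n^-1.
v(n=8)/v(n=5) = (8/5)^-1 = 5/8

5/8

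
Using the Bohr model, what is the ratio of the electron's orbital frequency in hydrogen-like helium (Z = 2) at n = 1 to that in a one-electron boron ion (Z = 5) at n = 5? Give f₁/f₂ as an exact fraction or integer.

f ∝ Z^2 · n^-3
f₁/f₂ = (2/5)^2 · (1/5)^-3 = 20

20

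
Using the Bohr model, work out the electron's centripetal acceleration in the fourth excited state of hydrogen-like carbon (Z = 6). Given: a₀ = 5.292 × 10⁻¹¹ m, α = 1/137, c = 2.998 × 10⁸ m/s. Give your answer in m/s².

3.127 × 10²² m/s²

r = n²a₀/Z = 2.205 × 10⁻¹⁰ m, v = Zαc/n = 2.626 × 10⁶ m/s
a = v²/r = (2.626 × 10⁶)² / 2.205 × 10⁻¹⁰ = 3.127 × 10²² m/s²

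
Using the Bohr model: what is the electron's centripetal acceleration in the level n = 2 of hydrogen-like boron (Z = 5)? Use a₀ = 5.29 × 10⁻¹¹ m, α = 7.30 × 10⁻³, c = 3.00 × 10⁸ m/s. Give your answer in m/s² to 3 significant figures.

r = n²a₀/Z = 4.23 × 10⁻¹¹ m, v = Zαc/n = 5.47 × 10⁶ m/s
a = v²/r = (5.47 × 10⁶)² / 4.23 × 10⁻¹¹ = 7.08 × 10²³ m/s²

7.08 × 10²³ m/s²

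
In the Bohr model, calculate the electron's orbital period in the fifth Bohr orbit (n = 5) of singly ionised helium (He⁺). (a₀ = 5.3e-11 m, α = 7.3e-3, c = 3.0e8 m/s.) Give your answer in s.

4.8e-15 s

r = n²a₀/Z = 5²·5.3e-11/2 = 6.6e-10 m
v = Zαc/n = 2·0.0073·3.0e8/5 = 8.8e5 m/s
T = 2πr/v = 4.8e-15 s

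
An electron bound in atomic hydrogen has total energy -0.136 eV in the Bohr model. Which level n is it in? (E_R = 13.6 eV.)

10

E_n = −E_R Z²/n² ⇒ n² = E_R Z²/(−E_n) = 13.6 × 1² / 0.136 ≈ 100.00
n = 10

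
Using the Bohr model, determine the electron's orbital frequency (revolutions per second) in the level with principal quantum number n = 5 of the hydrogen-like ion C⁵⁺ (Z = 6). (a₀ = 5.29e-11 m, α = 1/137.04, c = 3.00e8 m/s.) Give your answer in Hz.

1.90e15 Hz

r = n²a₀/Z = 2.20e-10 m, v = Zαc/n = 2.63e6 m/s
f = v/(2πr) = 1.90e15 Hz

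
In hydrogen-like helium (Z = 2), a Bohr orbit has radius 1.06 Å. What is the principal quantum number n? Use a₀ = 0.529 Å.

r_n = n²a₀/Z ⇒ n² = rZ/a₀ = 1.06 × 2 / 0.529 ≈ 4.01
n = 2

2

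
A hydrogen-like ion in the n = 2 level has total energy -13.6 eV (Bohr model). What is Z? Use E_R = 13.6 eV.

E_n = −E_R Z²/n² ⇒ Z² = −E_n n²/E_R = 13.6 × 2² / 13.6 ≈ 4.00
Z = 2

2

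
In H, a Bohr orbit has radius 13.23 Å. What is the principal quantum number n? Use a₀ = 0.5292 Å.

r_n = n²a₀/Z ⇒ n² = rZ/a₀ = 13.23 × 1 / 0.5292 ≈ 25.00
n = 5

5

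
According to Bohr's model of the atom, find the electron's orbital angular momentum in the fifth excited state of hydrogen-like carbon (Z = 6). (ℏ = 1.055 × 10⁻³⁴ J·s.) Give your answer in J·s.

L_n = nℏ = 6 × 1.055 × 10⁻³⁴ = 6.330 × 10⁻³⁴ J·s

6.330 × 10⁻³⁴ J·s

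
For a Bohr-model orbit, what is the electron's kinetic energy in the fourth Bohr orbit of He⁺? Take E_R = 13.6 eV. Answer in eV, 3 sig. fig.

3.40 eV

For a Coulomb orbit the virial theorem gives K = −E_n.
E_n = −E_R·Z²/n², so K = E_R·Z²/n² = 13.6 × 2²/4² = 3.40 eV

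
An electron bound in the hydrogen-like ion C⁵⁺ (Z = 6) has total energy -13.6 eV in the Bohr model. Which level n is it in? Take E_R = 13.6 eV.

6

E_n = −E_R Z²/n² ⇒ n² = E_R Z²/(−E_n) = 13.6 × 6² / 13.6 ≈ 36.00
n = 6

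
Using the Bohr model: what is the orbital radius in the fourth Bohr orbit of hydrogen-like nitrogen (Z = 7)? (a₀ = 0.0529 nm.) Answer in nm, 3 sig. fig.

r_n = n²a₀/Z = 4² × 0.0529 / 7
    = 16 × 0.0529 / 7 = 0.121 nm

0.121 nm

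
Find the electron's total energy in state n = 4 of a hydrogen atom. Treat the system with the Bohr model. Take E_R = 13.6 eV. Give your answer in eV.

E_n = −E_R·Z²/n² = −13.6 × 1²/4² = -0.850 eV

-0.850 eV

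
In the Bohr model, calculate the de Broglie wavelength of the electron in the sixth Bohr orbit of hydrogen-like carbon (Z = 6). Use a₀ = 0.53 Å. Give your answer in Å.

3.3 Å

The Bohr quantisation condition is nλ = 2πr_n.
r_n = n²a₀/Z = 3.2 Å
λ = 2πr_n/n = 2π·3.2/6 = 3.3 Å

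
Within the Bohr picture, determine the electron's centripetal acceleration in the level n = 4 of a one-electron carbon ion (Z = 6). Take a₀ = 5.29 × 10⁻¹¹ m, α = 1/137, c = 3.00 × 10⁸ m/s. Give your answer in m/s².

7.65 × 10²² m/s²

r = n²a₀/Z = 1.41 × 10⁻¹⁰ m, v = Zαc/n = 3.28 × 10⁶ m/s
a = v²/r = (3.28 × 10⁶)² / 1.41 × 10⁻¹⁰ = 7.65 × 10²² m/s²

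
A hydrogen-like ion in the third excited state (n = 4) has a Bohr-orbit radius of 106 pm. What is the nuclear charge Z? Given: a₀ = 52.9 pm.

r_n = n²a₀/Z ⇒ Z = n²a₀/r = 4² × 52.9 / 106 ≈ 7.98
Z = 8

8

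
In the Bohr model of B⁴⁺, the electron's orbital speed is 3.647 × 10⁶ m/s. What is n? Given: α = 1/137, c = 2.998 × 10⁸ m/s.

3

v_n = Zαc/n ⇒ n = Zαc/v = 5 × 0.007299 × 2.998 × 10⁸ / 3.647 × 10⁶ ≈ 3.00
n = 3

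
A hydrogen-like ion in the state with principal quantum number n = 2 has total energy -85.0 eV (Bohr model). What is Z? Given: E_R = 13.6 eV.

5

E_n = −E_R Z²/n² ⇒ Z² = −E_n n²/E_R = 85.0 × 2² / 13.6 ≈ 25.00
Z = 5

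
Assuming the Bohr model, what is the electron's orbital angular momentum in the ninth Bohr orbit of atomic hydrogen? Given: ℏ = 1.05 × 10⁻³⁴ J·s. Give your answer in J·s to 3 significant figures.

9.45 × 10⁻³⁴ J·s

L_n = nℏ = 9 × 1.05 × 10⁻³⁴ = 9.45 × 10⁻³⁴ J·s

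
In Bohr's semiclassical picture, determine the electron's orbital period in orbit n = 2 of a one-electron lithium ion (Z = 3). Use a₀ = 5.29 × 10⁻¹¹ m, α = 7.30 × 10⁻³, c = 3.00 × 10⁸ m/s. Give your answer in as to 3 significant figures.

135 as

r = n²a₀/Z = 2²·5.29 × 10⁻¹¹/3 = 7.05 × 10⁻¹¹ m
v = Zαc/n = 3·0.00730·3.00 × 10⁸/2 = 3.29 × 10⁶ m/s
T = 2πr/v = 1.35 × 10⁻¹⁶ s = 135 as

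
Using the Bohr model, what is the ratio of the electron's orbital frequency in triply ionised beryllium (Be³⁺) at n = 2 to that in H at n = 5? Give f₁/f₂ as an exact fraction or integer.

f ∝ Z^2 · n^-3
f₁/f₂ = (4/1)^2 · (2/5)^-3 = 250

250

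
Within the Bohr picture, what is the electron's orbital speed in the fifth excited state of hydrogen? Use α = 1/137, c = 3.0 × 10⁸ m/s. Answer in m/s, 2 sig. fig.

3.6 × 10⁵ m/s

v_n = Zαc/n = 1 × 0.0073 × 3.0 × 10⁸ / 6
    = 3.6 × 10⁵ m/s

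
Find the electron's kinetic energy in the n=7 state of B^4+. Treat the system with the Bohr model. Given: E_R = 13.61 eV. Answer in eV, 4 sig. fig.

For a Coulomb orbit the virial theorem gives K = −E_n.
E_n = −E_R·Z²/n², so K = E_R·Z²/n² = 13.61 × 5²/7² = 6.944 eV

6.944 eV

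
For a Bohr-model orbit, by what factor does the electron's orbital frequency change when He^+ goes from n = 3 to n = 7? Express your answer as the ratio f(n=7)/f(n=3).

27/343

f ∝ Z^2 · n^-3; with Z fixed, f ∝ n^-3.
f(n=7)/f(n=3) = (7/3)^-3 = 27/343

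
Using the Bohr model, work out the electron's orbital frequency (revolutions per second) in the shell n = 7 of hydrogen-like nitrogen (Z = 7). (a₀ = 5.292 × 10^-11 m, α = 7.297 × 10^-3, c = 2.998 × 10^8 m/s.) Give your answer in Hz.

9.399 × 10^14 Hz

r = n²a₀/Z = 3.704 × 10^-10 m, v = Zαc/n = 2.188 × 10^6 m/s
f = v/(2πr) = 9.399 × 10^14 Hz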